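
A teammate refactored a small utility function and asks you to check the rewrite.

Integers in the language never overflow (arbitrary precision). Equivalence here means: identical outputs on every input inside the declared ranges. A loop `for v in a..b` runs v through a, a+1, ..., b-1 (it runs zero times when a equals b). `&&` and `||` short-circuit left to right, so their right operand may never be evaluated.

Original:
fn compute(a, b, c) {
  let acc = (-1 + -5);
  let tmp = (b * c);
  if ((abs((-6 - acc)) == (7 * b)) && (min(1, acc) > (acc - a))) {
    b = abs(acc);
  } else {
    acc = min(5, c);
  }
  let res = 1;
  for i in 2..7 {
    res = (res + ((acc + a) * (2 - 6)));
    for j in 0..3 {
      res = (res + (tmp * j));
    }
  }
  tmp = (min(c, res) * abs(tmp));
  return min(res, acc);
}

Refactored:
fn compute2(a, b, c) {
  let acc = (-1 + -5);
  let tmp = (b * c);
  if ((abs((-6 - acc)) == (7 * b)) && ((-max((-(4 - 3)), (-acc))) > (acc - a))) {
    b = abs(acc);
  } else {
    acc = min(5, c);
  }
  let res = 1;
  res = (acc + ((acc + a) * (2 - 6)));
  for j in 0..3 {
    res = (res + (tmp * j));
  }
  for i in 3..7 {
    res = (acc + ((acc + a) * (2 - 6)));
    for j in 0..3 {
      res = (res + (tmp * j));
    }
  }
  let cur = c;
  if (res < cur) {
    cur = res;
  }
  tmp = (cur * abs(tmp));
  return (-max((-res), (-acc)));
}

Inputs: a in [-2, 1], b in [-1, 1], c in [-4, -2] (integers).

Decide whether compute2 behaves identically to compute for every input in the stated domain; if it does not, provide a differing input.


Not equivalent: a=1, b=1, c=-2 separates them (-9 vs -4).
compute: acc := -6 | tmp := -2 | ((abs((-6 - acc)) == (7 * b)) && (min(1, acc) > (acc - a))): false | acc := -2 | res := 1 | iter i=2: | res := 5 | iter j=0: | res := 5 | iter j=1: | res := 3 | iter j=2: | res := -1 | iter i=3: | res := 3 | iter j=0: | res := 3 | iter j=1: | res := 1 | iter j=2: | res := -3 | iter i=4: | res := 1 | iter j=0: | res := 1 | iter j=1: | res := -1 | iter j=2: | res := -5 | iter i=5: | res := -1 | iter j=0: | res := -1 | iter j=1: | res := -3 | iter j=2: | res := -7 | iter i=6: | res := -3 | iter j=0: | res := -3 | iter j=1: | res := -5 | iter j=2: | res := -9 | tmp := -18 | result -9
compute2: acc := -6 | tmp := -2 | ((abs((-6 - acc)) == (7 * b)) && ((-max((-(4 - 3)), (-acc))) > (acc - a))): false | acc := -2 | res := 1 | res := 2 | iter j=0: | res := 2 | iter j=1: | res := 0 | iter j=2: | res := -4 | iter i=3: | res := 2 | iter j=0: | res := 2 | iter j=1: | res := 0 | iter j=2: | res := -4 | iter i=4: | res := 2 | iter j=0: | res := 2 | iter j=1: | res := 0 | iter j=2: | res := -4 | iter i=5: | res := 2 | iter j=0: | res := 2 | iter j=1: | res := 0 | iter j=2: | res := -4 | iter i=6: | res := 2 | iter j=0: | res := 2 | iter j=1: | res := 0 | iter j=2: | res := -4 | cur := -2 | (res < cur): true | cur := -4 | tmp := -8 | result -4
verdict: not equivalent; witness: a=1, b=1, c=-2


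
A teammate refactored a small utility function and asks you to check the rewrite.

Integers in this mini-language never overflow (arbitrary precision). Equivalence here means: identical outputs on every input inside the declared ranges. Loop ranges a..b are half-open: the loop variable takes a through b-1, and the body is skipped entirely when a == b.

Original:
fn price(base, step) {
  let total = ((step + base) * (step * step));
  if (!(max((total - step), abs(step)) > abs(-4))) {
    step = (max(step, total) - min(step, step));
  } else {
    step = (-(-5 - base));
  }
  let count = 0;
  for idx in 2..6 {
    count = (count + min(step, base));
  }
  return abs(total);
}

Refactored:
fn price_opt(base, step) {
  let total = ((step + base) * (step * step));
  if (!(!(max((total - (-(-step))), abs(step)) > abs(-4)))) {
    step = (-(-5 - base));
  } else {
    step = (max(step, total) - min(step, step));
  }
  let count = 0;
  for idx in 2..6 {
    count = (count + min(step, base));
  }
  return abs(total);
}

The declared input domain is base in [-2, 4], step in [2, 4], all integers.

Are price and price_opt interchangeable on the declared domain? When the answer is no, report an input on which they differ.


Behavior is preserved: although boolean connective usage differs, the outputs never diverge.
As a probe, take base=-1, step=3: price runs total = 18; (!(max((total - step), abs(step)) > abs(-4))) -> false; step = 4; count = 0; [idx=2]; count = -1; [idx=3]; count = -2; [idx=4]; count = -3; [idx=5]; count = -4; return 18; price_opt runs total = 18; (!(!(max((total - (-(-step))), abs(step)) > abs(-4)))) -> true; step = 4; count = 0; [idx=2]; count = -1; [idx=3]; count = -2; [idx=4]; count = -3; [idx=5]; count = -4; return 18; both end at 18.
Checked all 21 inputs in the declared domain: the outputs agree on every one.
verdict: equivalent


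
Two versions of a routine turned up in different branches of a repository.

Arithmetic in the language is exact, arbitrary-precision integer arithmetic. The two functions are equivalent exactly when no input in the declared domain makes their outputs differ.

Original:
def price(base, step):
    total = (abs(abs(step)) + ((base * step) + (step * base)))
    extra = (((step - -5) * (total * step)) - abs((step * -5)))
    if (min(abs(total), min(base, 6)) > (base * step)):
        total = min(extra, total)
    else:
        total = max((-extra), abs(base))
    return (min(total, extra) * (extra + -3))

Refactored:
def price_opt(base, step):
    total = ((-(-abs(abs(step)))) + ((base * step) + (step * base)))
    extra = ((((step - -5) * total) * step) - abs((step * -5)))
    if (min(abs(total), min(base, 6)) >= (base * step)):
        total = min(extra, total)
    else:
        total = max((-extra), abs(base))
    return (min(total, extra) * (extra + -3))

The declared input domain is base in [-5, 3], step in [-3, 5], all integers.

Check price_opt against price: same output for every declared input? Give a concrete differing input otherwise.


These are not equivalent — on base=0, step=1 the outputs split (0 vs -2).
price: total = 1; extra = 1; (min(abs(total), min(base, 6)) > (base * step)) -> false; total = 0; return 0
price_opt: total = 1; extra = 1; (min(abs(total), min(base, 6)) >= (base * step)) -> true; total = 1; return -2
verdict: not equivalent; witness: base=0, step=1


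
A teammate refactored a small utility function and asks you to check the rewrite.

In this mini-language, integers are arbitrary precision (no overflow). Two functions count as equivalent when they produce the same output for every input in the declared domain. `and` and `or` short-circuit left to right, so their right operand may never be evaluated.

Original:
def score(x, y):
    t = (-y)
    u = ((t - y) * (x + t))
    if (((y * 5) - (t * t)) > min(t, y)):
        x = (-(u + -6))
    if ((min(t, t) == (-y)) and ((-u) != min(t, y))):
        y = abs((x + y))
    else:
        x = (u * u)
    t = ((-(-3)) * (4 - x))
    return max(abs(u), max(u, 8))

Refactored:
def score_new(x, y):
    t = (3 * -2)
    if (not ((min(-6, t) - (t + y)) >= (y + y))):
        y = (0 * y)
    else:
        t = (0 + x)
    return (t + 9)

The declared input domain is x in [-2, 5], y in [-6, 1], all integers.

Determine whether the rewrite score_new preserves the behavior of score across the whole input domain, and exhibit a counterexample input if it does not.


On input x=-2, y=-6, score returns 48 while score_new returns 7.
verdict: not equivalent; witness: x=-2, y=-6


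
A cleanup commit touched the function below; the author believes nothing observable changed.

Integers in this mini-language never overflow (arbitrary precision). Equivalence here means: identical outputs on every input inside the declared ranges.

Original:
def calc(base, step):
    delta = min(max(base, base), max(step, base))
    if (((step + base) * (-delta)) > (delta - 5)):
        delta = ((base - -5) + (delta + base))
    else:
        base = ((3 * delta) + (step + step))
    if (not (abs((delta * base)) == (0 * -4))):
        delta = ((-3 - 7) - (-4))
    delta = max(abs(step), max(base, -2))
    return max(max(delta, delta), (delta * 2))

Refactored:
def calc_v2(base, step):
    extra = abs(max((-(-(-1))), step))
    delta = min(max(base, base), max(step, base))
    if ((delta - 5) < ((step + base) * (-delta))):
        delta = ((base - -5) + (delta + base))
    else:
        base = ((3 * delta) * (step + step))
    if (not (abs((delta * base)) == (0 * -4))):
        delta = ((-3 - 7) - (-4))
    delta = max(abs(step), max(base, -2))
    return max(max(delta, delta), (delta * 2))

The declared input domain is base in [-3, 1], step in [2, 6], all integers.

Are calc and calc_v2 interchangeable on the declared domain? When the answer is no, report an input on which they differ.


The rewrite breaks on base=1, step=3, where the results are 18 and 36.
calc: delta = 1; (((step + base) * (-delta)) > (delta - 5)) -> false; base = 9; (not (abs((delta * base)) == (0 * -4))) -> true; delta = -6; delta = 9; return 18
calc_v2: extra = 3; delta = 1; ((delta - 5) < ((step + base) * (-delta))) -> false; base = 18; (not (abs((delta * base)) == (0 * -4))) -> true; delta = -6; delta = 18; return 36
verdict: not equivalent; witness: base=1, step=3


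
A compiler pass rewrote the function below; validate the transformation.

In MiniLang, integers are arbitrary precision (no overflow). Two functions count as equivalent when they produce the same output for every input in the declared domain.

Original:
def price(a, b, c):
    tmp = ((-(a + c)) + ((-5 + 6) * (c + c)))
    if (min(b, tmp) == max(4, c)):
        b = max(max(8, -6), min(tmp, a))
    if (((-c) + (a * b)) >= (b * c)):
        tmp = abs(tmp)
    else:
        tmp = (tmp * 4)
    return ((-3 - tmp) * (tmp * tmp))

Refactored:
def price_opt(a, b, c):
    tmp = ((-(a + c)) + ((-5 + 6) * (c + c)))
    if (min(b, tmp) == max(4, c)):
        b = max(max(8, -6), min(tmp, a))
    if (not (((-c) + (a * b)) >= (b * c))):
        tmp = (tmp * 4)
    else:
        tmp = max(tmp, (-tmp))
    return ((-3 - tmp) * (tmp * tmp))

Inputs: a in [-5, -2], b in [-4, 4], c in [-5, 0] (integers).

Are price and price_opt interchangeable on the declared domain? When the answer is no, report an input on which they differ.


Although boolean connective usage differs; min/max/abs usage differs, 216/216 inputs agree.
verdict: equivalent


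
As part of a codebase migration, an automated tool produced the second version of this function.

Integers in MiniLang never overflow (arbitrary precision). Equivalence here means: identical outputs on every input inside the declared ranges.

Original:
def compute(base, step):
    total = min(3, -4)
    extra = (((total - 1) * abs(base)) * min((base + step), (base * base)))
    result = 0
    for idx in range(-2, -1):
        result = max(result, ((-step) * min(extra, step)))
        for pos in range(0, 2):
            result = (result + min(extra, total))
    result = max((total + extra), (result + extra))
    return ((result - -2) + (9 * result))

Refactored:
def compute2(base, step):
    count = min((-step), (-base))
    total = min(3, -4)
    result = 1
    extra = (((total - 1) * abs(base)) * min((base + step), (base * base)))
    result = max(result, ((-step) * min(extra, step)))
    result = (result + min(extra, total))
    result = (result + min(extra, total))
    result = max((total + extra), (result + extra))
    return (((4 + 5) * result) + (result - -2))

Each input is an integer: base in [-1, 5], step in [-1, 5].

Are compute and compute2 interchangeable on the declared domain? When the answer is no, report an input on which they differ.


The one real change (`0` became `1`) has no effect anywhere in the declared ranges.
As a probe, take base=0, step=3: compute runs total = -4; extra = 0; result = 0; [idx=-2]; result = 0; [pos=0]; result = -4; [pos=1]; result = -8; result = -4; return -38; compute2 runs count = -3; total = -4; result = 1; extra = 0; result = 1; result = -3; result = -7; result = -4; return -38; both end at -38.
Sweeping the whole domain (49 inputs) finds no disagreement.
verdict: equivalent


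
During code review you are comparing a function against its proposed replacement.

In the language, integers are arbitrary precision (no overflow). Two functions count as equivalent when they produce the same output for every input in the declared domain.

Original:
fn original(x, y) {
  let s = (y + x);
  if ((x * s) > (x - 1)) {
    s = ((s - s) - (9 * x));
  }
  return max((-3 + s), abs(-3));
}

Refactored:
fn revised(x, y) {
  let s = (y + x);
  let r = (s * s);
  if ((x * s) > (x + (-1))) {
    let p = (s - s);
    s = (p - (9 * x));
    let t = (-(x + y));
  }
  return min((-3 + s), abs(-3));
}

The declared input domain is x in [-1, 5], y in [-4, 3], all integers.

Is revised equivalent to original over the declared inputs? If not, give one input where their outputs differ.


There is a counterexample at x=-1, y=-4: 6 on one side, 3 on the other.
original: s := -5 | ((x * s) > (x - 1)): true | s := 9 | result 6
revised: s := -5 | r := 25 | ((x * s) > (x + (-1))): true | p := 0 | s := 9 | t := 5 | result 3
verdict: not equivalent; witness: x=-1, y=-4


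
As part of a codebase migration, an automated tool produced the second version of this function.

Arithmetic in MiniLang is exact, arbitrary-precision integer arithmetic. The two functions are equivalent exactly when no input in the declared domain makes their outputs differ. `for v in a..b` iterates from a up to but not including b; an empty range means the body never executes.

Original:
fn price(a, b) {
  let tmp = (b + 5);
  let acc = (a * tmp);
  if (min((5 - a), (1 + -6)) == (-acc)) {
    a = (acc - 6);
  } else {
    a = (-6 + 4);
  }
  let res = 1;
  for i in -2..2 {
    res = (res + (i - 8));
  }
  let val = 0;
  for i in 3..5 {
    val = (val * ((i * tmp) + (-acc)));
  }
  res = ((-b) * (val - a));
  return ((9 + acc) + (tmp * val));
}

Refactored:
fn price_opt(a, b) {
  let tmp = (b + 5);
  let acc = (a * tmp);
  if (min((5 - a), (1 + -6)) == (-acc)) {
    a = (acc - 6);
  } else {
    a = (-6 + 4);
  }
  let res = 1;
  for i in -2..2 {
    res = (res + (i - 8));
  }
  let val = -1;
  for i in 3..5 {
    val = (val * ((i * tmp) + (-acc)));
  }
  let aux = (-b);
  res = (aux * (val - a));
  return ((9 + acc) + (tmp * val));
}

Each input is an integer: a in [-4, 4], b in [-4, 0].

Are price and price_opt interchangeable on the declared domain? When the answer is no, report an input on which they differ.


On input a=-4, b=-4, price returns 5 while price_opt returns -51.
verdict: not equivalent; witness: a=-4, b=-4


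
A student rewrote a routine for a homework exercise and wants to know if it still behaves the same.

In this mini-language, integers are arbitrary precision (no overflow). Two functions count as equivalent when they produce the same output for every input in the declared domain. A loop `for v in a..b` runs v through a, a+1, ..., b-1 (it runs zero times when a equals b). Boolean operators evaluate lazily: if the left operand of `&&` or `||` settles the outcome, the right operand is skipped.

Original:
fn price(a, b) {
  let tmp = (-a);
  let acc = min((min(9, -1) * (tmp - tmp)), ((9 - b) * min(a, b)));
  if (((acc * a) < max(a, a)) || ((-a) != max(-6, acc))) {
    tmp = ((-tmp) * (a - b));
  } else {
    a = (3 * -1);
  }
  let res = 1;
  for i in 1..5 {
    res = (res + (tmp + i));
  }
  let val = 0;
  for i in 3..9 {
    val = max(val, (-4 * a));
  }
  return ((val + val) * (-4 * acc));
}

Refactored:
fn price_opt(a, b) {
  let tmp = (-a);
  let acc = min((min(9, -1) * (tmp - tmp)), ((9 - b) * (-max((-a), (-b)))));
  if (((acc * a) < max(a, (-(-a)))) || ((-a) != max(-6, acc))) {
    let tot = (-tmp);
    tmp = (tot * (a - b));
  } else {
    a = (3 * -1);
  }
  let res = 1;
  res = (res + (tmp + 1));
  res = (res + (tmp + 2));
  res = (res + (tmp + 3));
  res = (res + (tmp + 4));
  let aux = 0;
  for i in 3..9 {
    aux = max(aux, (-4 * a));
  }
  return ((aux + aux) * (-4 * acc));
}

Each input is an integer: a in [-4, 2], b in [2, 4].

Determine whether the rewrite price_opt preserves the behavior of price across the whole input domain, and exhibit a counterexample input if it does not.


Equivalent — the differences include min/max/abs usage differs, plus loop structure differs, plus statement counts differ, plus arithmetic usage differs, plus constant usage differs, plus local variable names differ, yet no declared input distinguishes the two.
As a probe, take a=-4, b=3: price runs tmp=4, then acc=-24, then (((acc * a) < max(a, a)) || ((-a) != max(-6, acc))) is true, then tmp=28, then res=1, then (i=1), then res=30, then (i=2), then res=60, then (i=3), then res=91, then (i=4), then res=123, then val=0, then (i=3), then val=16, then (i=4), then val=16, then (i=5), then val=16, then (i=6), then val=16, then (i=7), then val=16, then (i=8), then val=16, then returns 3072; price_opt runs tmp=4, then acc=-24, then (((acc * a) < max(a, (-(-a)))) || ((-a) != max(-6, acc))) is true, then tot=-4, then tmp=28, then res=1, then res=30, then res=60, then res=91, then res=123, then aux=0, then (i=3), then aux=16, then (i=4), then aux=16, then (i=5), then aux=16, then (i=6), then aux=16, then (i=7), then aux=16, then (i=8), then aux=16, then returns 3072; both end at 3072.
Across all 21 domain points the two functions coincide.
verdict: equivalent


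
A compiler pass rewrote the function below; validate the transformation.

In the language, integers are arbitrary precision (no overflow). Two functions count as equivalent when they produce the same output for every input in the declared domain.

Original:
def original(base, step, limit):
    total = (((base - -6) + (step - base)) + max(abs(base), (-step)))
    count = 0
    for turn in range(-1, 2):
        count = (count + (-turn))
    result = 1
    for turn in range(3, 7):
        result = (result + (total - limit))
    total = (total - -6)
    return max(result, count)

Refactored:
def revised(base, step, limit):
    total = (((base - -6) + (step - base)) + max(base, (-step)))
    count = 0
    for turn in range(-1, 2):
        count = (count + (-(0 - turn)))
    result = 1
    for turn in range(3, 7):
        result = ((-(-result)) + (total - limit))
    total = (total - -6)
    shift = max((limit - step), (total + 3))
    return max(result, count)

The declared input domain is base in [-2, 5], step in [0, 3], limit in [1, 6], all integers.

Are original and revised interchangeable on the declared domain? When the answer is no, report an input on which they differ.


These are not equivalent — on base=-2, step=0, limit=1 the outputs split (29 vs 21).
original: total=8, then count=0, then (turn=-1), then count=1, then (turn=0), then count=1, then (turn=1), then count=0, then result=1, then (turn=3), then result=8, then (turn=4), then result=15, then (turn=5), then result=22, then (turn=6), then result=29, then total=14, then returns 29
revised: total=6, then count=0, then (turn=-1), then count=-1, then (turn=0), then count=-1, then (turn=1), then count=0, then result=1, then (turn=3), then result=6, then (turn=4), then result=11, then (turn=5), then result=16, then (turn=6), then result=21, then total=12, then shift=15, then returns 21
verdict: not equivalent; witness: base=-2, step=0, limit=1


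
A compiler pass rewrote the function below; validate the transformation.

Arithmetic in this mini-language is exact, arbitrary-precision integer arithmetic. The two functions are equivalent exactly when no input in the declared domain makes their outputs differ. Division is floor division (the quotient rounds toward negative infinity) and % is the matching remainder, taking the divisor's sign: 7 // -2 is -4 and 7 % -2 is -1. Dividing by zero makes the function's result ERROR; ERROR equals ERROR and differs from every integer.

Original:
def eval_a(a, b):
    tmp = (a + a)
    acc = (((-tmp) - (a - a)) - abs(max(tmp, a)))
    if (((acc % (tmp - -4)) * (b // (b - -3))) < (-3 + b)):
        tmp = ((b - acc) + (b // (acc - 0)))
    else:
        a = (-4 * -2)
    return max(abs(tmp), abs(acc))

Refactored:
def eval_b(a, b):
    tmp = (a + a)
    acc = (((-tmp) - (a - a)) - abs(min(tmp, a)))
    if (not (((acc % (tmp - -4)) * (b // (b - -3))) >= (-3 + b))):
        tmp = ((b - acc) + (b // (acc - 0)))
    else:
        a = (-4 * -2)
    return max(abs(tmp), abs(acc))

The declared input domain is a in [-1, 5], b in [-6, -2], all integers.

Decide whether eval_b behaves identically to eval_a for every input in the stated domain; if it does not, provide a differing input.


These are not equivalent — on a=1, b=-6 the outputs split (4 vs 3).
eval_a: tmp := 2 | acc := -4 | (((acc % (tmp - -4)) * (b // (b - -3))) < (-3 + b)): false | a := 8 | result 4
eval_b: tmp := 2 | acc := -3 | (not (((acc % (tmp - -4)) * (b // (b - -3))) >= (-3 + b))): false | a := 8 | result 3
verdict: not equivalent; witness: a=1, b=-6


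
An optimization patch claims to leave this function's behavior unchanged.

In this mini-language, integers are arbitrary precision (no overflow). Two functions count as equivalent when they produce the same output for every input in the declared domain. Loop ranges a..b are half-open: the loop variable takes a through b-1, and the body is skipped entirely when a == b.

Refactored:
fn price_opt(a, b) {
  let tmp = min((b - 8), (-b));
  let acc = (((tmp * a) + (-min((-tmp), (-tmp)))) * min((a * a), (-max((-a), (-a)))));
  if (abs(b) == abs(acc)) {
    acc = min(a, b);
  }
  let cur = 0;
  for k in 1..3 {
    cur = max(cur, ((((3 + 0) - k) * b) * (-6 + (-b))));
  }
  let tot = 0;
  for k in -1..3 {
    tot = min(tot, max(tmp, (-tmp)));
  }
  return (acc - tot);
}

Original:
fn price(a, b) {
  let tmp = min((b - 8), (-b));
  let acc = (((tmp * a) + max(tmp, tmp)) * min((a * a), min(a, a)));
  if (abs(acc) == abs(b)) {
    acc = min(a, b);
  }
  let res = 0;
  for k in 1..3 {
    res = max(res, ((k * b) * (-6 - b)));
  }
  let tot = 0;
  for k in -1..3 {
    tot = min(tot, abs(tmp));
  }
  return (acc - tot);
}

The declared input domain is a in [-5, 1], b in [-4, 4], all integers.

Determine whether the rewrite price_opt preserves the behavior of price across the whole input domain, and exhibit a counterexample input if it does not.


The two versions differ — the changes include arithmetic usage differs; constant usage differs; local variable names differ; min/max/abs usage differs.
One worked example (a=-2, b=-4) — price: tmp becomes -12; next acc becomes -24; next (abs(acc) == abs(b)) evaluates to false; next res becomes 0; next at k=1:; next res becomes 8; next at k=2:; next res becomes 16; next tot becomes 0; next at k=-1:; next tot becomes 0; next at k=0:; next tot becomes 0; next at k=1:; next tot becomes 0; next at k=2:; next tot becomes 0; next final value -24; price_opt: tmp becomes -12; next acc becomes -24; next (abs(b) == abs(acc)) evaluates to false; next cur becomes 0; next at k=1:; next cur becomes 16; next at k=2:; next cur becomes 16; next tot becomes 0; next at k=-1:; next tot becomes 0; next at k=0:; next tot becomes 0; next at k=1:; next tot becomes 0; next at k=2:; next tot becomes 0; next final value -24; agreement on -24.
Checked all 63 inputs in the declared domain: the outputs agree on every one.
verdict: equivalent


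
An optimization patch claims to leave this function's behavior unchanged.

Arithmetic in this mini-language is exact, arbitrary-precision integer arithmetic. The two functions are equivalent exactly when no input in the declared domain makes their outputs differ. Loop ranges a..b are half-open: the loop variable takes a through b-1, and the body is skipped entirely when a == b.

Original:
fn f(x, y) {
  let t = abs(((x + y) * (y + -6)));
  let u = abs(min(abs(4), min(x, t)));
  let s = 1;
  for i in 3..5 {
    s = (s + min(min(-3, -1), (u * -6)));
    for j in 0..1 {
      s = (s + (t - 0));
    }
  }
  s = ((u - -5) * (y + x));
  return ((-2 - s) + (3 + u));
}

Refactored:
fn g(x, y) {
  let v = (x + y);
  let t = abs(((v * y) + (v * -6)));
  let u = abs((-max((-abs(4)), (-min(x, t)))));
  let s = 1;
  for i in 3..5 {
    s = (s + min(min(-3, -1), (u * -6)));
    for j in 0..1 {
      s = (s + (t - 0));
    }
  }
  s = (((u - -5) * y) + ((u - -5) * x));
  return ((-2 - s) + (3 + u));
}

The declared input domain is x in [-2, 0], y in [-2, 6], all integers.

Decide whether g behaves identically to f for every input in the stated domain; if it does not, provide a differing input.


Changes here: local variable names differ, and min/max/abs usage differs, and statement counts differ, and arithmetic usage differs, and constant usage differs; the full 27-point sweep finds no disagreement.
verdict: equivalent


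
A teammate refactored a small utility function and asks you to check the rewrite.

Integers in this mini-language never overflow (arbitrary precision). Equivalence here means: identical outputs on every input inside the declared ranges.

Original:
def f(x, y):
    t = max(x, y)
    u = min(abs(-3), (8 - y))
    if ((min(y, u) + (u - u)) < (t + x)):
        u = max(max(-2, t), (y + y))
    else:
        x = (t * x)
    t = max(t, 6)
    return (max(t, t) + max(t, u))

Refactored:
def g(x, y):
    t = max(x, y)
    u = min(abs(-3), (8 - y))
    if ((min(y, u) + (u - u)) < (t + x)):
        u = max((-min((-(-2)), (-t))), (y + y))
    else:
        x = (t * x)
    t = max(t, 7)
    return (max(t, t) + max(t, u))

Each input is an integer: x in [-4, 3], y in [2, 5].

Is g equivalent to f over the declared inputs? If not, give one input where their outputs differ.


Input x=-4, y=2: 12 from f versus 14 from g.
verdict: not equivalent; witness: x=-4, y=2


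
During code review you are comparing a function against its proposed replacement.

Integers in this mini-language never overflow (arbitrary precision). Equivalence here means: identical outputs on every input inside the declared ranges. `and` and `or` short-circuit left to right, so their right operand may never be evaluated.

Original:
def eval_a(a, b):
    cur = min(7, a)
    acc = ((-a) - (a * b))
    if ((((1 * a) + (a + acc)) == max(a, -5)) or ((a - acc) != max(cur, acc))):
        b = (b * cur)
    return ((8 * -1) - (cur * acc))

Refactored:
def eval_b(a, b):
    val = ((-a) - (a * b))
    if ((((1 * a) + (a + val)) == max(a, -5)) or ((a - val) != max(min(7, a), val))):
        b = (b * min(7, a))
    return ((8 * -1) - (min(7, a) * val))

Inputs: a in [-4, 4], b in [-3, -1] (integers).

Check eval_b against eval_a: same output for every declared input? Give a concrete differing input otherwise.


Equivalent — the differences include local variable names differ, min/max/abs usage differs, constant usage differs, statement counts differ, yet no declared input distinguishes the two.
Tracing a=2, b=-1: eval_a: cur=2, then acc=0, then ((((1 * a) + (a + acc)) == max(a, -5)) or ((a - acc) != max(cur, acc))) is false, then returns -8 | eval_b: val=0, then ((((1 * a) + (a + val)) == max(a, -5)) or ((a - val) != max(min(7, a), val))) is false, then returns -8 — matching result -8.
Every one of the 27 inputs gives matching results.
verdict: equivalent


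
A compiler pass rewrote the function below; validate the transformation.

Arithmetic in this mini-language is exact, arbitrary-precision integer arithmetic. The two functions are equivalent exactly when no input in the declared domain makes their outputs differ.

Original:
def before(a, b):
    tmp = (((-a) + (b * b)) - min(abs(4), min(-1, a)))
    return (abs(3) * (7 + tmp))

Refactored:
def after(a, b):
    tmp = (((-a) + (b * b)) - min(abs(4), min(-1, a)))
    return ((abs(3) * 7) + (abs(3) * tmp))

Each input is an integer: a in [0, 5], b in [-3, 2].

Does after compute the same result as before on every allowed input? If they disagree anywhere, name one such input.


The two versions differ — the changes include min/max/abs usage differs, plus constant usage differs, plus arithmetic usage differs.
Tracing a=3, b=-1: before: tmp := -1 | result 18 | after: tmp := -1 | result 18 — matching result 18.
Every one of the 36 inputs gives matching results.
verdict: equivalent


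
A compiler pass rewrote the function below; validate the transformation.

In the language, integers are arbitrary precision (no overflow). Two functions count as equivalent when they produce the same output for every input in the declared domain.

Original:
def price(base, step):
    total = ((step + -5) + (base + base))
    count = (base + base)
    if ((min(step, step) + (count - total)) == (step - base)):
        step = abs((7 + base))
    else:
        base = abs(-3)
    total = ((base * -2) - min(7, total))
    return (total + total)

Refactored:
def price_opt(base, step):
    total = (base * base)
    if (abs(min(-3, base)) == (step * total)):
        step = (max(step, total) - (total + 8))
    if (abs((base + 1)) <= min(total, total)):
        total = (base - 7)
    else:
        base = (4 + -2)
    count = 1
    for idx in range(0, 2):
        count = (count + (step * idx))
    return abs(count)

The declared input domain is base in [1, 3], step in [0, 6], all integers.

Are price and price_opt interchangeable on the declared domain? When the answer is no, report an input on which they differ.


These are not equivalent — on base=1, step=0 the outputs split (-6 vs 1).
price: total = -3; count = 2; ((min(step, step) + (count - total)) == (step - base)) -> false; base = 3; total = -3; return -6
price_opt: total = 1; (abs(min(-3, base)) == (step * total)) -> false; (abs((base + 1)) <= min(total, total)) -> false; base = 2; count = 1; [idx=0]; count = 1; [idx=1]; count = 1; return 1
verdict: not equivalent; witness: base=1, step=0


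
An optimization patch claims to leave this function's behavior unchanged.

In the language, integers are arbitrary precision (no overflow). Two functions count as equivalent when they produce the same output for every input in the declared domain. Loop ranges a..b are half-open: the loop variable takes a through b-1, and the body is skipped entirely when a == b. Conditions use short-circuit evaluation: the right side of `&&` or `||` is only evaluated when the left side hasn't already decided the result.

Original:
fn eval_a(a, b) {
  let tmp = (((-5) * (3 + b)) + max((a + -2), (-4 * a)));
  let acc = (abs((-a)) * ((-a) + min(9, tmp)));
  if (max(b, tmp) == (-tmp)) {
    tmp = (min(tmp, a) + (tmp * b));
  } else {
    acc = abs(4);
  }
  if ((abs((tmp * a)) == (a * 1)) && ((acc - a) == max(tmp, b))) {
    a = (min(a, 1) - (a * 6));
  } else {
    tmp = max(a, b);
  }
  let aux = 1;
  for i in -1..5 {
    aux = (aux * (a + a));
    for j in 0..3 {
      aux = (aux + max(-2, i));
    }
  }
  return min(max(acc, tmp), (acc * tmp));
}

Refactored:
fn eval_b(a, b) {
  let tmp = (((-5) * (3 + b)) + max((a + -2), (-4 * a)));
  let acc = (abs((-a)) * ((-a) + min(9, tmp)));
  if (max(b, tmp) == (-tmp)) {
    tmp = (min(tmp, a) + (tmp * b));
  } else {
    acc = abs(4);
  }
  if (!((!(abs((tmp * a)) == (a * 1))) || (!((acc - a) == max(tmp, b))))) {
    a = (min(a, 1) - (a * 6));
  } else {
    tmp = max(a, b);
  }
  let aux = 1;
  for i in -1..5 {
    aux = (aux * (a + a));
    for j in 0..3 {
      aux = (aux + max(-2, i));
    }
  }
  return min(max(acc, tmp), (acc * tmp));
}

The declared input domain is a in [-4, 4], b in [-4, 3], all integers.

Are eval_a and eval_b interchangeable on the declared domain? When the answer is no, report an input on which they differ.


This is a faithful refactor — boolean connective usage differs, but the computed results match everywhere.
As a probe, take a=-1, b=-3: eval_a runs tmp = 4; acc = 5; (max(b, tmp) == (-tmp)) -> false; acc = 4; ((abs((tmp * a)) == (a * 1)) && ((acc - a) == max(tmp, b))) -> false; tmp = -1; aux = 1; [i=-1]; aux = -2; [j=0]; aux = -3; [j=1]; aux = -4; [j=2]; aux = -5; [i=0]; aux = 10; [j=0]; aux = 10; [j=1]; aux = 10; [j=2]; aux = 10; [i=1]; aux = -20; [j=0]; aux = -19; [j=1]; aux = -18; [j=2]; aux = -17; [i=2]; aux = 34; [j=0]; aux = 36; [j=1]; aux = 38; [j=2]; aux = 40; [i=3]; aux = -80; [j=0]; aux = -77; [j=1]; aux = -74; [j=2]; aux = -71; [i=4]; aux = 142; [j=0]; aux = 146; [j=1]; aux = 150; [j=2]; aux = 154; return -4; eval_b runs tmp = 4; acc = 5; (max(b, tmp) == (-tmp)) -> false; acc = 4; (!((!(abs((tmp * a)) == (a * 1))) || (!((acc - a) == max(tmp, b))))) -> false; tmp = -1; aux = 1; [i=-1]; aux = -2; [j=0]; aux = -3; [j=1]; aux = -4; [j=2]; aux = -5; [i=0]; aux = 10; [j=0]; aux = 10; [j=1]; aux = 10; [j=2]; aux = 10; [i=1]; aux = -20; [j=0]; aux = -19; [j=1]; aux = -18; [j=2]; aux = -17; [i=2]; aux = 34; [j=0]; aux = 36; [j=1]; aux = 38; [j=2]; aux = 40; [i=3]; aux = -80; [j=0]; aux = -77; [j=1]; aux = -74; [j=2]; aux = -71; [i=4]; aux = 142; [j=0]; aux = 146; [j=1]; aux = 150; [j=2]; aux = 154; return -4; both end at -4.
Across all 72 domain points the two functions coincide.
verdict: equivalent


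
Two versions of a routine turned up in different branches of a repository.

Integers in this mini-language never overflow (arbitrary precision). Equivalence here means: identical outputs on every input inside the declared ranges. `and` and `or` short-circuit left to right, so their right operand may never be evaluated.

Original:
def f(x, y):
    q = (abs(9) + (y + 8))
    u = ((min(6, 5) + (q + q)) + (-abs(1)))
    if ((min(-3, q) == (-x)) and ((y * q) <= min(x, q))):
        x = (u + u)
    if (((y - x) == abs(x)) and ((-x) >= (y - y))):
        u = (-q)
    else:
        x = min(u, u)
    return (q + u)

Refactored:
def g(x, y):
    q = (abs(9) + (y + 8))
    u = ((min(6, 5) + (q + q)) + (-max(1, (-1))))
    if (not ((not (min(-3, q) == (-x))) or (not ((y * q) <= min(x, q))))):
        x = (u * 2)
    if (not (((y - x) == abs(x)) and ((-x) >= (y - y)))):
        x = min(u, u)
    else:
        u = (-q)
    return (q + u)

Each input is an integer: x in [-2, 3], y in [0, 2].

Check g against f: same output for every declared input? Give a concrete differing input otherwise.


Reading the diff, among the changes: min/max/abs usage differs, and boolean connective usage differs, and arithmetic usage differs, and constant usage differs.
As a probe, take x=-2, y=0: f runs q=17, then u=38, then ((min(-3, q) == (-x)) and ((y * q) <= min(x, q))) is false, then (((y - x) == abs(x)) and ((-x) >= (y - y))) is true, then u=-17, then returns 0; g runs q=17, then u=38, then (not ((not (min(-3, q) == (-x))) or (not ((y * q) <= min(x, q))))) is false, then (not (((y - x) == abs(x)) and ((-x) >= (y - y)))) is false, then u=-17, then returns 0; both end at 0.
An exhaustive pass over the 18 declared inputs shows identical outputs.
verdict: equivalent


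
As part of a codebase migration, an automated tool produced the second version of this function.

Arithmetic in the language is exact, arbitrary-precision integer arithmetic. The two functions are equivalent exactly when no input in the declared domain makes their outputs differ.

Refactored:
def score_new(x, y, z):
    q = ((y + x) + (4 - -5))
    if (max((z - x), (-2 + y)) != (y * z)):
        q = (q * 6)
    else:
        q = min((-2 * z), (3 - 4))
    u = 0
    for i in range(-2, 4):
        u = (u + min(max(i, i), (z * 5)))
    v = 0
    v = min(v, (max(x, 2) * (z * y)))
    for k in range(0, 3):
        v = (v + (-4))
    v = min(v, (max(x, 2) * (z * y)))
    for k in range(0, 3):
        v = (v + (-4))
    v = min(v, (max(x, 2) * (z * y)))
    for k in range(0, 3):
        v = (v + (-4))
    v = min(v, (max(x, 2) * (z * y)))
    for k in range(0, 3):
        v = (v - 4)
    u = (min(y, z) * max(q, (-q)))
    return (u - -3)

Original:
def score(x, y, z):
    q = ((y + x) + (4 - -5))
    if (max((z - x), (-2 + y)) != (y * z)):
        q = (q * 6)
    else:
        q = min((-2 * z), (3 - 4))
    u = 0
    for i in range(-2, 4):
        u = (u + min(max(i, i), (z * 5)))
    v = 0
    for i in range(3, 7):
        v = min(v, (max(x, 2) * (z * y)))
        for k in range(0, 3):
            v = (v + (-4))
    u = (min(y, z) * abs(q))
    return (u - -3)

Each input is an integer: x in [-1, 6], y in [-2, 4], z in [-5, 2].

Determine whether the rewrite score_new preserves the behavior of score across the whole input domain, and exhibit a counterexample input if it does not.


Behavior is preserved: although constant usage differs; loop structure differs; min/max/abs usage differs; arithmetic usage differs; statement counts differ, the outputs never diverge.
One worked example (x=6, y=2, z=-1) — score: q := 17 | (max((z - x), (-2 + y)) != (y * z)): true | q := 102 | u := 0 | iter i=-2: | u := -5 | iter i=-1: | u := -10 | iter i=0: | u := -15 | iter i=1: | u := -20 | iter i=2: | u := -25 | iter i=3: | u := -30 | v := 0 | iter i=3: | v := -12 | iter k=0: | v := -16 | iter k=1: | v := -20 | iter k=2: | v := -24 | iter i=4: | v := -24 | iter k=0: | v := -28 | iter k=1: | v := -32 | iter k=2: | v := -36 | iter i=5: | v := -36 | iter k=0: | v := -40 | iter k=1: | v := -44 | iter k=2: | v := -48 | iter i=6: | v := -48 | iter k=0: | v := -52 | iter k=1: | v := -56 | iter k=2: | v := -60 | u := -102 | result -99; score_new: q := 17 | (max((z - x), (-2 + y)) != (y * z)): true | q := 102 | u := 0 | iter i=-2: | u := -5 | iter i=-1: | u := -10 | iter i=0: | u := -15 | iter i=1: | u := -20 | iter i=2: | u := -25 | iter i=3: | u := -30 | v := 0 | v := -12 | iter k=0: | v := -16 | iter k=1: | v := -20 | iter k=2: | v := -24 | v := -24 | iter k=0: | v := -28 | iter k=1: | v := -32 | iter k=2: | v := -36 | v := -36 | iter k=0: | v := -40 | iter k=1: | v := -44 | iter k=2: | v := -48 | v := -48 | iter k=0: | v := -52 | iter k=1: | v := -56 | iter k=2: | v := -60 | u := -102 | result -99; agreement on -99.
Checked all 448 inputs in the declared domain: the outputs agree on every one.
verdict: equivalent


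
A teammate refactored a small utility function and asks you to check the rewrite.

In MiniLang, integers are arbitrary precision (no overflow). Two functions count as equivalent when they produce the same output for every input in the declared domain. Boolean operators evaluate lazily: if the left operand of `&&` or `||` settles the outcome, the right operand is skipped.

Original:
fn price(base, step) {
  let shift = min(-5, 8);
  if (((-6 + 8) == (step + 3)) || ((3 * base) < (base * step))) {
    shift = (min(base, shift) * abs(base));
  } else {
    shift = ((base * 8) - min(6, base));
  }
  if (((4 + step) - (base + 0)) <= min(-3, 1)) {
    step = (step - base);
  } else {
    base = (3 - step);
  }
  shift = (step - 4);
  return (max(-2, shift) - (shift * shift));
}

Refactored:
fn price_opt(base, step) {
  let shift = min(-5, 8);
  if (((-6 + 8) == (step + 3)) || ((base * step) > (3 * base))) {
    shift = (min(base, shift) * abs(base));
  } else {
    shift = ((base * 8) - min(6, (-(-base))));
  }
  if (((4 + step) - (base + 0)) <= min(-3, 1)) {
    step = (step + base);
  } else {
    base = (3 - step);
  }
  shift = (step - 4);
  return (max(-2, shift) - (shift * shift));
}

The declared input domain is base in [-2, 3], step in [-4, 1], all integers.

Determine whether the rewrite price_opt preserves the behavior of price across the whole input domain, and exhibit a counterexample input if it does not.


Consider the input base=3, step=-4.
price: shift=-5, then (((-6 + 8) == (step + 3)) || ((3 * base) < (base * step))) is false, then shift=21, then (((4 + step) - (base + 0)) <= min(-3, 1)) is true, then step=-7, then shift=-11, then returns -123
price_opt: shift=-5, then (((-6 + 8) == (step + 3)) || ((base * step) > (3 * base))) is false, then shift=21, then (((4 + step) - (base + 0)) <= min(-3, 1)) is true, then step=-1, then shift=-5, then returns -27
-123 != -27, so the rewrite changes behavior.
verdict: not equivalent; witness: base=3, step=-4


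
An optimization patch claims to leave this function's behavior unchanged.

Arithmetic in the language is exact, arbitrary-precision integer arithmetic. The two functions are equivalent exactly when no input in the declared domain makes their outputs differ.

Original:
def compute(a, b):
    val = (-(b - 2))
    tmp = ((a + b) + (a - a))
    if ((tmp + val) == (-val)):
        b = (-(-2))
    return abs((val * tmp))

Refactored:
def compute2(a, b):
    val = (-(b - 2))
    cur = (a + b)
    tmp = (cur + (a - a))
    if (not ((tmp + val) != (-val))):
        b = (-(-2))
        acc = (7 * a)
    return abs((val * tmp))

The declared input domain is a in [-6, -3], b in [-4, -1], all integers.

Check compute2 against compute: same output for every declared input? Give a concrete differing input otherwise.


Differences: comparison usage differs, and constant usage differs, and local variable names differ, and statement counts differ, and arithmetic usage differs, and boolean connective usage differs — yet all 16 inputs agree.
verdict: equivalent
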